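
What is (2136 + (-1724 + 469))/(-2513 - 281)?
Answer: -881/2794 ≈ -0.31532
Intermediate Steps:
(2136 + (-1724 + 469))/(-2513 - 281) = (2136 - 1255)/(-2794) = 881*(-1/2794) = -881/2794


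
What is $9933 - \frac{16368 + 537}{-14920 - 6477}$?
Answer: $\frac{212553306}{21397} \approx 9933.8$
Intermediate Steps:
$9933 - \frac{16368 + 537}{-14920 - 6477} = 9933 - \frac{16905}{-21397} = 9933 - 16905 \left(- \frac{1}{21397}\right) = 9933 - - \frac{16905}{21397} = 9933 + \frac{16905}{21397} = \frac{212553306}{21397}$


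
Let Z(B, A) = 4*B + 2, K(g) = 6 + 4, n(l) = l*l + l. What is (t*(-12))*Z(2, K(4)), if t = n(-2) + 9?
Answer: -1320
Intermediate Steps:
n(l) = l + l² (n(l) = l² + l = l + l²)
K(g) = 10
Z(B, A) = 2 + 4*B
t = 11 (t = -2*(1 - 2) + 9 = -2*(-1) + 9 = 2 + 9 = 11)
(t*(-12))*Z(2, K(4)) = (11*(-12))*(2 + 4*2) = -132*(2 + 8) = -132*10 = -1320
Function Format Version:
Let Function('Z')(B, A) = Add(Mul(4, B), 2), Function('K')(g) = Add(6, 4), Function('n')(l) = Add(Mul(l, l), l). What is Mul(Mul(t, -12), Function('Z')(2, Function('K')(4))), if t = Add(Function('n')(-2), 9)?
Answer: -1320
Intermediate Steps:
Function('n')(l) = Add(l, Pow(l, 2)) (Function('n')(l) = Add(Pow(l, 2), l) = Add(l, Pow(l, 2)))
Function('K')(g) = 10
Function('Z')(B, A) = Add(2, Mul(4, B))
t = 11 (t = Add(Mul(-2, Add(1, -2)), 9) = Add(Mul(-2, -1), 9) = Add(2, 9) = 11)
Mul(Mul(t, -12), Function('Z')(2, Function('K')(4))) = Mul(Mul(11, -12), Add(2, Mul(4, 2))) = Mul(-132, Add(2, 8)) = Mul(-132, 10) = -1320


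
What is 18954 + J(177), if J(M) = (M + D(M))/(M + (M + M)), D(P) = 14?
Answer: 10064765/531 ≈ 18954.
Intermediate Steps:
J(M) = (14 + M)/(3*M) (J(M) = (M + 14)/(M + (M + M)) = (14 + M)/(M + 2*M) = (14 + M)/((3*M)) = (14 + M)*(1/(3*M)) = (14 + M)/(3*M))
18954 + J(177) = 18954 + (⅓)*(14 + 177)/177 = 18954 + (⅓)*(1/177)*191 = 18954 + 191/531 = 10064765/531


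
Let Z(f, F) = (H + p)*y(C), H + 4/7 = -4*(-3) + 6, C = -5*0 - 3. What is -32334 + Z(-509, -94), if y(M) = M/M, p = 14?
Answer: -226118/7 ≈ -32303.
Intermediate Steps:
C = -3 (C = 0 - 3 = -3)
y(M) = 1
H = 122/7 (H = -4/7 + (-4*(-3) + 6) = -4/7 + (12 + 6) = -4/7 + 18 = 122/7 ≈ 17.429)
Z(f, F) = 220/7 (Z(f, F) = (122/7 + 14)*1 = (220/7)*1 = 220/7)
-32334 + Z(-509, -94) = -32334 + 220/7 = -226118/7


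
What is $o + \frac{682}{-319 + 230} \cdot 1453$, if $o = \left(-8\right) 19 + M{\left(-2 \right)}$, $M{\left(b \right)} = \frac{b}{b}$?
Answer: $- \frac{1004385}{89} \approx -11285.0$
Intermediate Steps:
$M{\left(b \right)} = 1$
$o = -151$ ($o = \left(-8\right) 19 + 1 = -152 + 1 = -151$)
$o + \frac{682}{-319 + 230} \cdot 1453 = -151 + \frac{682}{-319 + 230} \cdot 1453 = -151 + \frac{682}{-89} \cdot 1453 = -151 + 682 \left(- \frac{1}{89}\right) 1453 = -151 - \frac{990946}{89} = - \frac{1004385}{89}$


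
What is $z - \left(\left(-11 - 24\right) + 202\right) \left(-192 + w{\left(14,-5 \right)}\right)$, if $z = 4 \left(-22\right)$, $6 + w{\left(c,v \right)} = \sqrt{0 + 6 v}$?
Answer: $32978 - 167 i \sqrt{30} \approx 32978.0 - 914.7 i$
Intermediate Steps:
$w{\left(c,v \right)} = -6 + \sqrt{6} \sqrt{v}$ ($w{\left(c,v \right)} = -6 + \sqrt{0 + 6 v} = -6 + \sqrt{6 v} = -6 + \sqrt{6} \sqrt{v}$)
$z = -88$
$z - \left(\left(-11 - 24\right) + 202\right) \left(-192 + w{\left(14,-5 \right)}\right) = -88 - \left(\left(-11 - 24\right) + 202\right) \left(-192 - \left(6 - \sqrt{6} \sqrt{-5}\right)\right) = -88 - \left(-35 + 202\right) \left(-192 - \left(6 - \sqrt{6} i \sqrt{5}\right)\right) = -88 - 167 \left(-192 - \left(6 - i \sqrt{30}\right)\right) = -88 - 167 \left(-198 + i \sqrt{30}\right) = -88 - \left(-33066 + 167 i \sqrt{30}\right) = -88 + \left(33066 - 167 i \sqrt{30}\right) = 32978 - 167 i \sqrt{30}$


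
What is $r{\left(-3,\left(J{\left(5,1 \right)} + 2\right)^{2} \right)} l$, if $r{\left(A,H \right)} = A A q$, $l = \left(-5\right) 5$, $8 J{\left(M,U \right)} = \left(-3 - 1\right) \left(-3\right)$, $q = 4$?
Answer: $-900$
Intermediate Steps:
$J{\left(M,U \right)} = \frac{3}{2}$ ($J{\left(M,U \right)} = \frac{\left(-3 - 1\right) \left(-3\right)}{8} = \frac{\left(-4\right) \left(-3\right)}{8} = \frac{1}{8} \cdot 12 = \frac{3}{2}$)
$l = -25$
$r{\left(A,H \right)} = 4 A^{2}$ ($r{\left(A,H \right)} = A A 4 = A^{2} \cdot 4 = 4 A^{2}$)
$r{\left(-3,\left(J{\left(5,1 \right)} + 2\right)^{2} \right)} l = 4 \left(-3\right)^{2} \left(-25\right) = 4 \cdot 9 \left(-25\right) = 36 \left(-25\right) = -900$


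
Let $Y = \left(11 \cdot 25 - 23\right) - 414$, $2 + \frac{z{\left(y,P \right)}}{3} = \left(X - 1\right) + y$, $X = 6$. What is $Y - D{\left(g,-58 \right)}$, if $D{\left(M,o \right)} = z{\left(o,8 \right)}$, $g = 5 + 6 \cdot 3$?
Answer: $3$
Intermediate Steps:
$z{\left(y,P \right)} = 9 + 3 y$ ($z{\left(y,P \right)} = -6 + 3 \left(\left(6 - 1\right) + y\right) = -6 + 3 \left(5 + y\right) = -6 + \left(15 + 3 y\right) = 9 + 3 y$)
$g = 23$ ($g = 5 + 18 = 23$)
$D{\left(M,o \right)} = 9 + 3 o$
$Y = -162$ ($Y = \left(275 - 23\right) - 414 = 252 - 414 = -162$)
$Y - D{\left(g,-58 \right)} = -162 - \left(9 + 3 \left(-58\right)\right) = -162 - \left(9 - 174\right) = -162 - -165 = -162 + 165 = 3$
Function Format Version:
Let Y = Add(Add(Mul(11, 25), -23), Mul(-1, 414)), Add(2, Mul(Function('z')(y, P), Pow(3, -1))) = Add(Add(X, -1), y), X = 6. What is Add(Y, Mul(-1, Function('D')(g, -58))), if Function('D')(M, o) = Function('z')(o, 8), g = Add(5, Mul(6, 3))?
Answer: 3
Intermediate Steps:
Function('z')(y, P) = Add(9, Mul(3, y)) (Function('z')(y, P) = Add(-6, Mul(3, Add(Add(6, -1), y))) = Add(-6, Mul(3, Add(5, y))) = Add(-6, Add(15, Mul(3, y))) = Add(9, Mul(3, y)))
g = 23 (g = Add(5, 18) = 23)
Function('D')(M, o) = Add(9, Mul(3, o))
Y = -162 (Y = Add(Add(275, -23), -414) = Add(252, -414) = -162)
Add(Y, Mul(-1, Function('D')(g, -58))) = Add(-162, Mul(-1, Add(9, Mul(3, -58)))) = Add(-162, Mul(-1, Add(9, -174))) = Add(-162, Mul(-1, -165)) = Add(-162, 165) = 3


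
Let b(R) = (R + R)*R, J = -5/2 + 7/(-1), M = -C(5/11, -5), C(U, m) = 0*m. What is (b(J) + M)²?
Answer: 130321/4 ≈ 32580.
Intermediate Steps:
C(U, m) = 0
M = 0 (M = -1*0 = 0)
J = -19/2 (J = -5*½ + 7*(-1) = -5/2 - 7 = -19/2 ≈ -9.5000)
b(R) = 2*R² (b(R) = (2*R)*R = 2*R²)
(b(J) + M)² = (2*(-19/2)² + 0)² = (2*(361/4) + 0)² = (361/2 + 0)² = (361/2)² = 130321/4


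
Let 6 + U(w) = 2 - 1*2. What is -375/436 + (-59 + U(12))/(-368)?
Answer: -27415/40112 ≈ -0.68346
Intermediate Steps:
U(w) = -6 (U(w) = -6 + (2 - 1*2) = -6 + (2 - 2) = -6 + 0 = -6)
-375/436 + (-59 + U(12))/(-368) = -375/436 + (-59 - 6)/(-368) = -375*1/436 - 65*(-1/368) = -375/436 + 65/368 = -27415/40112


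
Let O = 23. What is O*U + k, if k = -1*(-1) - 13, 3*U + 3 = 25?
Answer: 470/3 ≈ 156.67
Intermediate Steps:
U = 22/3 (U = -1 + (1/3)*25 = -1 + 25/3 = 22/3 ≈ 7.3333)
k = -12 (k = 1 - 13 = -12)
O*U + k = 23*(22/3) - 12 = 506/3 - 12 = 470/3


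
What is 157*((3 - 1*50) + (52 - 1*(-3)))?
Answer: 1256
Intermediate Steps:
157*((3 - 1*50) + (52 - 1*(-3))) = 157*((3 - 50) + (52 + 3)) = 157*(-47 + 55) = 157*8 = 1256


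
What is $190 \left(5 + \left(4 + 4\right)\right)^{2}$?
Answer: $32110$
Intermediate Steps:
$190 \left(5 + \left(4 + 4\right)\right)^{2} = 190 \left(5 + 8\right)^{2} = 190 \cdot 13^{2} = 190 \cdot 169 = 32110$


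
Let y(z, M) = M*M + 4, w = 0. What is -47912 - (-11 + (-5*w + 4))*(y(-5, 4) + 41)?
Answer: -47485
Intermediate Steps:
y(z, M) = 4 + M² (y(z, M) = M² + 4 = 4 + M²)
-47912 - (-11 + (-5*w + 4))*(y(-5, 4) + 41) = -47912 - (-11 + (-5*0 + 4))*((4 + 4²) + 41) = -47912 - (-11 + (0 + 4))*((4 + 16) + 41) = -47912 - (-11 + 4)*(20 + 41) = -47912 - (-7)*61 = -47912 - 1*(-427) = -47912 + 427 = -47485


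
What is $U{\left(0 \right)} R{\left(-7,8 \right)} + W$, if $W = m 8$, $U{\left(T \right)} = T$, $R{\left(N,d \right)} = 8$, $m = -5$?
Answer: $-40$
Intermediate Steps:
$W = -40$ ($W = \left(-5\right) 8 = -40$)
$U{\left(0 \right)} R{\left(-7,8 \right)} + W = 0 \cdot 8 - 40 = 0 - 40 = -40$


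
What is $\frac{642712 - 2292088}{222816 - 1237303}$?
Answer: $\frac{1649376}{1014487} \approx 1.6258$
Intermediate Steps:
$\frac{642712 - 2292088}{222816 - 1237303} = - \frac{1649376}{-1014487} = \left(-1649376\right) \left(- \frac{1}{1014487}\right) = \frac{1649376}{1014487}$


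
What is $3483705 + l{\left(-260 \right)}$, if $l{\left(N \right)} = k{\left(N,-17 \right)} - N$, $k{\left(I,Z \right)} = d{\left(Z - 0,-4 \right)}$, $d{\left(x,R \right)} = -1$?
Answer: $3483964$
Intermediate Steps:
$k{\left(I,Z \right)} = -1$
$l{\left(N \right)} = -1 - N$
$3483705 + l{\left(-260 \right)} = 3483705 - -259 = 3483705 + \left(-1 + 260\right) = 3483705 + 259 = 3483964$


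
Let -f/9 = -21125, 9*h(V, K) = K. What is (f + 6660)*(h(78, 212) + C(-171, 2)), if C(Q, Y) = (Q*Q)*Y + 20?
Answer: 11516951450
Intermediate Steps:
h(V, K) = K/9
C(Q, Y) = 20 + Y*Q² (C(Q, Y) = Q²*Y + 20 = Y*Q² + 20 = 20 + Y*Q²)
f = 190125 (f = -9*(-21125) = 190125)
(f + 6660)*(h(78, 212) + C(-171, 2)) = (190125 + 6660)*((⅑)*212 + (20 + 2*(-171)²)) = 196785*(212/9 + (20 + 2*29241)) = 196785*(212/9 + (20 + 58482)) = 196785*(212/9 + 58502) = 196785*(526730/9) = 11516951450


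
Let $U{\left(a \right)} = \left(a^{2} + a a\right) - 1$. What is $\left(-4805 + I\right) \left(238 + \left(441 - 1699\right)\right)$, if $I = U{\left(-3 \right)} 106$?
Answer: $3063060$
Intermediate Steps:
$U{\left(a \right)} = -1 + 2 a^{2}$ ($U{\left(a \right)} = \left(a^{2} + a^{2}\right) - 1 = 2 a^{2} - 1 = -1 + 2 a^{2}$)
$I = 1802$ ($I = \left(-1 + 2 \left(-3\right)^{2}\right) 106 = \left(-1 + 2 \cdot 9\right) 106 = \left(-1 + 18\right) 106 = 17 \cdot 106 = 1802$)
$\left(-4805 + I\right) \left(238 + \left(441 - 1699\right)\right) = \left(-4805 + 1802\right) \left(238 + \left(441 - 1699\right)\right) = - 3003 \left(238 + \left(441 - 1699\right)\right) = - 3003 \left(238 - 1258\right) = \left(-3003\right) \left(-1020\right) = 3063060$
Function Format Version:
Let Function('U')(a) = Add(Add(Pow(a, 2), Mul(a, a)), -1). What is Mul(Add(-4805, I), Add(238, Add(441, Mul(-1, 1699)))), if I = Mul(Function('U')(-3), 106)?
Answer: 3063060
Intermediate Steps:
Function('U')(a) = Add(-1, Mul(2, Pow(a, 2))) (Function('U')(a) = Add(Add(Pow(a, 2), Pow(a, 2)), -1) = Add(Mul(2, Pow(a, 2)), -1) = Add(-1, Mul(2, Pow(a, 2))))
I = 1802 (I = Mul(Add(-1, Mul(2, Pow(-3, 2))), 106) = Mul(Add(-1, Mul(2, 9)), 106) = Mul(Add(-1, 18), 106) = Mul(17, 106) = 1802)
Mul(Add(-4805, I), Add(238, Add(441, Mul(-1, 1699)))) = Mul(Add(-4805, 1802), Add(238, Add(441, Mul(-1, 1699)))) = Mul(-3003, Add(238, Add(441, -1699))) = Mul(-3003, Add(238, -1258)) = Mul(-3003, -1020) = 3063060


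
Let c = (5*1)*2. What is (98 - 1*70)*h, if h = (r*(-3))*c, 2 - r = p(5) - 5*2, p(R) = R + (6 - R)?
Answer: -5040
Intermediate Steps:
c = 10 (c = 5*2 = 10)
p(R) = 6
r = 6 (r = 2 - (6 - 5*2) = 2 - (6 - 10) = 2 - 1*(-4) = 2 + 4 = 6)
h = -180 (h = (6*(-3))*10 = -18*10 = -180)
(98 - 1*70)*h = (98 - 1*70)*(-180) = (98 - 70)*(-180) = 28*(-180) = -5040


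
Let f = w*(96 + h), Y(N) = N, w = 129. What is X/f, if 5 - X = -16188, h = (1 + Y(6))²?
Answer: 16193/18705 ≈ 0.86570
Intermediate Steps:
h = 49 (h = (1 + 6)² = 7² = 49)
X = 16193 (X = 5 - 1*(-16188) = 5 + 16188 = 16193)
f = 18705 (f = 129*(96 + 49) = 129*145 = 18705)
X/f = 16193/18705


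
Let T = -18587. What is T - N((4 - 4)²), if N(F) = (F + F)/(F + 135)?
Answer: -18587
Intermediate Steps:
N(F) = 2*F/(135 + F) (N(F) = (2*F)/(135 + F) = 2*F/(135 + F))
T - N((4 - 4)²) = -18587 - 2*(4 - 4)²/(135 + (4 - 4)²) = -18587 - 2*0²/(135 + 0²) = -18587 - 2*0/(135 + 0) = -18587 - 2*0/135 = -18587 - 1*0 = -18587 + 0 = -18587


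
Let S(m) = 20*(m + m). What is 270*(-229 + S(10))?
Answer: 46170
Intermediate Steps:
S(m) = 40*m (S(m) = 20*(2*m) = 40*m)
270*(-229 + S(10)) = 270*(-229 + 40*10) = 270*(-229 + 400) = 270*171 = 46170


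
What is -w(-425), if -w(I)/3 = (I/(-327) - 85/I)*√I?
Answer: 2452*I*√17/109 ≈ 92.751*I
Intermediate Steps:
w(I) = -3*√I*(-85/I - I/327) (w(I) = -3*(I/(-327) - 85/I)*√I = -3*(I*(-1/327) - 85/I)*√I = -3*(-I/327 - 85/I)*√I = -3*(-85/I - I/327)*√I = -3*√I*(-85/I - I/327))
-w(-425) = -(27795 + (-425)²)/(109*√(-425)) = -(-I*√17/85)*(27795 + 180625)/109 = -(-I*√17/85)*208420/109 = -(-2452)*I*√17/109 = 2452*I*√17/109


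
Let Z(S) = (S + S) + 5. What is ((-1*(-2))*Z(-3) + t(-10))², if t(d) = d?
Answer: 144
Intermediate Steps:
Z(S) = 5 + 2*S (Z(S) = 2*S + 5 = 5 + 2*S)
((-1*(-2))*Z(-3) + t(-10))² = ((-1*(-2))*(5 + 2*(-3)) - 10)² = (2*(5 - 6) - 10)² = (2*(-1) - 10)² = (-2 - 10)² = (-12)² = 144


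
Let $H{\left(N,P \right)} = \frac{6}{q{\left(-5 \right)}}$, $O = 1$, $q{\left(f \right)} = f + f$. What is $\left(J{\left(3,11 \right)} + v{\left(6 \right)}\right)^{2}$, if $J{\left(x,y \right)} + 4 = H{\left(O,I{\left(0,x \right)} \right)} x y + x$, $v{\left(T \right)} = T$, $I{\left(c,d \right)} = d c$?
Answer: $\frac{5476}{25} \approx 219.04$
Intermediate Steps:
$q{\left(f \right)} = 2 f$
$I{\left(c,d \right)} = c d$
$H{\left(N,P \right)} = - \frac{3}{5}$ ($H{\left(N,P \right)} = \frac{6}{2 \left(-5\right)} = \frac{6}{-10} = 6 \left(- \frac{1}{10}\right) = - \frac{3}{5}$)
$J{\left(x,y \right)} = -4 + x - \frac{3 x y}{5}$ ($J{\left(x,y \right)} = -4 + \left(- \frac{3 x}{5} y + x\right) = -4 - \left(- x + \frac{3 x y}{5}\right) = -4 + x - \frac{3 x y}{5}$)
$\left(J{\left(3,11 \right)} + v{\left(6 \right)}\right)^{2} = \left(\left(-4 + 3 - \frac{9}{5} \cdot 11\right) + 6\right)^{2} = \left(\left(-4 + 3 - \frac{99}{5}\right) + 6\right)^{2} = \left(- \frac{104}{5} + 6\right)^{2} = \left(- \frac{74}{5}\right)^{2} = \frac{5476}{25}$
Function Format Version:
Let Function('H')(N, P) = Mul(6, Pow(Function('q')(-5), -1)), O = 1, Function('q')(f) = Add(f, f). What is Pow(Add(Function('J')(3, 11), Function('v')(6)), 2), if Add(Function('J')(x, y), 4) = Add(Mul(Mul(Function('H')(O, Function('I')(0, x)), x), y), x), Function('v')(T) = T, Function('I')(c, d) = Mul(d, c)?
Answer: Rational(5476, 25) ≈ 219.04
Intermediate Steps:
Function('q')(f) = Mul(2, f)
Function('I')(c, d) = Mul(c, d)
Function('H')(N, P) = Rational(-3, 5) (Function('H')(N, P) = Mul(6, Pow(Mul(2, -5), -1)) = Mul(6, Pow(-10, -1)) = Mul(6, Rational(-1, 10)) = Rational(-3, 5))
Function('J')(x, y) = Add(-4, x, Mul(Rational(-3, 5), x, y)) (Function('J')(x, y) = Add(-4, Add(Mul(Mul(Rational(-3, 5), x), y), x)) = Add(-4, Add(Mul(Rational(-3, 5), x, y), x)) = Add(-4, Add(x, Mul(Rational(-3, 5), x, y))) = Add(-4, x, Mul(Rational(-3, 5), x, y)))
Pow(Add(Function('J')(3, 11), Function('v')(6)), 2) = Pow(Add(Add(-4, 3, Mul(Rational(-3, 5), 3, 11)), 6), 2) = Pow(Add(Add(-4, 3, Rational(-99, 5)), 6), 2) = Pow(Add(Rational(-104, 5), 6), 2) = Pow(Rational(-74, 5), 2) = Rational(5476, 25)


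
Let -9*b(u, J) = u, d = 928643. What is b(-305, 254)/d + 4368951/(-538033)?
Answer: -36514597771372/4496765212971 ≈ -8.1202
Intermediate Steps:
b(u, J) = -u/9
b(-305, 254)/d + 4368951/(-538033) = -⅑*(-305)/928643 + 4368951/(-538033) = (305/9)*(1/928643) + 4368951*(-1/538033) = 305/8357787 - 4368951/538033 = -36514597771372/4496765212971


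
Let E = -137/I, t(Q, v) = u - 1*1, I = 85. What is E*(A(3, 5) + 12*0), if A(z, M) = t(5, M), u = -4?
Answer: 137/17 ≈ 8.0588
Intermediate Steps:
t(Q, v) = -5 (t(Q, v) = -4 - 1*1 = -4 - 1 = -5)
A(z, M) = -5
E = -137/85 ≈ -1.6118
E*(A(3, 5) + 12*0) = -137*(-5 + 12*0)/85 = -137*(-5 + 0)/85 = -137/85*(-5) = 137/17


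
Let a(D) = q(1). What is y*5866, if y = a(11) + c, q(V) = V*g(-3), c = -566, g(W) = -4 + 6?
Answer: -3308424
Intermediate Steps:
g(W) = 2
q(V) = 2*V (q(V) = V*2 = 2*V)
a(D) = 2 (a(D) = 2*1 = 2)
y = -564 (y = 2 - 566 = -564)
y*5866 = -564*5866 = -3308424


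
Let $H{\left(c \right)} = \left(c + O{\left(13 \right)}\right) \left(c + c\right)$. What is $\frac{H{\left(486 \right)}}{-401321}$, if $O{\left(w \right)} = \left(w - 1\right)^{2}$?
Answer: $- \frac{612360}{401321} \approx -1.5259$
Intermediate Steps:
$O{\left(w \right)} = \left(-1 + w\right)^{2}$
$H{\left(c \right)} = 2 c \left(144 + c\right)$ ($H{\left(c \right)} = \left(c + \left(-1 + 13\right)^{2}\right) \left(c + c\right) = \left(c + 12^{2}\right) 2 c = \left(c + 144\right) 2 c = \left(144 + c\right) 2 c = 2 c \left(144 + c\right)$)
$\frac{H{\left(486 \right)}}{-401321} = \frac{2 \cdot 486 \left(144 + 486\right)}{-401321} = 2 \cdot 486 \cdot 630 \left(- \frac{1}{401321}\right) = 612360 \left(- \frac{1}{401321}\right) = - \frac{612360}{401321}$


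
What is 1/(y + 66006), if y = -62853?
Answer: 1/3153 ≈ 0.00031716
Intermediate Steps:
1/(y + 66006) = 1/(-62853 + 66006) = 1/3153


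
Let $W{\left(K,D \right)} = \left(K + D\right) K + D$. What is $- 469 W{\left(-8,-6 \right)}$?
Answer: $-49714$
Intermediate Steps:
$W{\left(K,D \right)} = D + K \left(D + K\right)$ ($W{\left(K,D \right)} = \left(D + K\right) K + D = K \left(D + K\right) + D = D + K \left(D + K\right)$)
$- 469 W{\left(-8,-6 \right)} = - 469 \left(-6 + \left(-8\right)^{2} - -48\right) = - 469 \left(-6 + 64 + 48\right) = \left(-469\right) 106 = -49714$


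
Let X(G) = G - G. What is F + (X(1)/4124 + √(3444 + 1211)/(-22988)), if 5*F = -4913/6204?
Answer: -4913/31020 - √95/3284 ≈ -0.16135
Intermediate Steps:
X(G) = 0
F = -4913/31020 (F = (-4913/6204)/5 = (-4913*1/6204)/5 = (⅕)*(-4913/6204) = -4913/31020 ≈ -0.15838)
F + (X(1)/4124 + √(3444 + 1211)/(-22988)) = -4913/31020 + (0/4124 + √(3444 + 1211)/(-22988)) = -4913/31020 + (0*(1/4124) + √4655*(-1/22988)) = -4913/31020 + (0 + (7*√95)*(-1/22988)) = -4913/31020 + (0 - √95/3284) = -4913/31020 - √95/3284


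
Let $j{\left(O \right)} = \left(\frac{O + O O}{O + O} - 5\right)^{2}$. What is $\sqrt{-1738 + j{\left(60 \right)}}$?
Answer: $\frac{i \sqrt{4351}}{2} \approx 32.981 i$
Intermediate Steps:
$j{\left(O \right)} = \left(-5 + \frac{O + O^{2}}{2 O}\right)^{2}$ ($j{\left(O \right)} = \left(\frac{O + O^{2}}{2 O} - 5\right)^{2} = \left(-5 + \frac{O + O^{2}}{2 O}\right)^{2}$)
$\sqrt{-1738 + j{\left(60 \right)}} = \sqrt{-1738 + \frac{\left(-9 + 60\right)^{2}}{4}} = \sqrt{-1738 + \frac{51^{2}}{4}} = \sqrt{-1738 + \frac{1}{4} \cdot 2601} = \sqrt{-1738 + \frac{2601}{4}} = \sqrt{- \frac{4351}{4}} = \frac{i \sqrt{4351}}{2}$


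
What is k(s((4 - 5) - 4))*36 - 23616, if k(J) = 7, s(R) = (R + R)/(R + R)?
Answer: -23364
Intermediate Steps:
s(R) = 1 (s(R) = (2*R)/((2*R)) = (2*R)*(1/(2*R)) = 1)
k(s((4 - 5) - 4))*36 - 23616 = 7*36 - 23616 = 252 - 23616 = -23364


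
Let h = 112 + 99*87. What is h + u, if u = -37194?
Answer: -28469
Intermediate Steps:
h = 8725 (h = 112 + 8613 = 8725)
h + u = 8725 - 37194 = -28469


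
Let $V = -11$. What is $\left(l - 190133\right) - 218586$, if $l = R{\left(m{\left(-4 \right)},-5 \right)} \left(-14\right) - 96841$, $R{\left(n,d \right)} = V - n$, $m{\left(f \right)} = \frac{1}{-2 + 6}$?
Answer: $- \frac{1010805}{2} \approx -5.054 \cdot 10^{5}$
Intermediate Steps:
$m{\left(f \right)} = \frac{1}{4}$
$R{\left(n,d \right)} = -11 - n$
$l = - \frac{193367}{2}$ ($l = \left(-11 - \frac{1}{4}\right) \left(-14\right) - 96841 = \left(- \frac{45}{4}\right) \left(-14\right) - 96841 = \frac{315}{2} - 96841 = - \frac{193367}{2} \approx -96684.0$)
$\left(l - 190133\right) - 218586 = \left(- \frac{193367}{2} - 190133\right) - 218586 = - \frac{573633}{2} - 218586 = - \frac{1010805}{2}$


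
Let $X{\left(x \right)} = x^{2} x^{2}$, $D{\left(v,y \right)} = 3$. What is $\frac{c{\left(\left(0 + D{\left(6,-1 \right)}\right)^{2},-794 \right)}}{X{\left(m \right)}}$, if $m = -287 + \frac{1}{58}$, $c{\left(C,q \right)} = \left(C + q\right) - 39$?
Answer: $- \frac{9324792704}{76760040988800625} \approx -1.2148 \cdot 10^{-7}$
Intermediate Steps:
$c{\left(C,q \right)} = -39 + C + q$
$m = - \frac{16645}{58}$ ($m = -287 + \frac{1}{58} = - \frac{16645}{58} \approx -286.98$)
$X{\left(x \right)} = x^{4}$
$\frac{c{\left(\left(0 + D{\left(6,-1 \right)}\right)^{2},-794 \right)}}{X{\left(m \right)}} = \frac{-39 + \left(0 + 3\right)^{2} - 794}{\left(- \frac{16645}{58}\right)^{4}} = \frac{-39 + 3^{2} - 794}{\frac{76760040988800625}{11316496}} = \left(-39 + 9 - 794\right) \frac{11316496}{76760040988800625} = \left(-824\right) \frac{11316496}{76760040988800625} = - \frac{9324792704}{76760040988800625}$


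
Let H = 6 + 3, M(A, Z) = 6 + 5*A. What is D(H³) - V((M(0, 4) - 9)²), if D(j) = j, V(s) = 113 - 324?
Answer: 940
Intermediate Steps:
H = 9
V(s) = -211
D(H³) - V((M(0, 4) - 9)²) = 9³ - 1*(-211) = 729 + 211 = 940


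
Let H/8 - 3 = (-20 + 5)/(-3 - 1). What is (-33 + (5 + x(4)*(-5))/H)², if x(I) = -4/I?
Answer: 784996/729 ≈ 1076.8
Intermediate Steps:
H = 54 (H = 24 + 8*((-20 + 5)/(-3 - 1)) = 24 + 8*(-15/(-4)) = 24 + 8*(-15*(-¼)) = 24 + 8*(15/4) = 24 + 30 = 54)
(-33 + (5 + x(4)*(-5))/H)² = (-33 + (5 - 4/4*(-5))/54)² = (-33 + (5 - 4*¼*(-5))*(1/54))² = (-33 + (5 - 1*(-5))*(1/54))² = (-33 + (5 + 5)*(1/54))² = (-33 + 10*(1/54))² = (-33 + 5/27)² = (-886/27)² = 784996/729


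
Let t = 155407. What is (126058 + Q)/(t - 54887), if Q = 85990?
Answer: 26506/12565 ≈ 2.1095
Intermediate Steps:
(126058 + Q)/(t - 54887) = (126058 + 85990)/(155407 - 54887) = 212048/100520 = 212048*(1/100520) = 26506/12565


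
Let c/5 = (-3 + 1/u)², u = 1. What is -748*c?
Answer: -14960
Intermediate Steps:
c = 20 (c = 5*(-3 + 1/1)² = 5*(-3 + 1)² = 5*(-2)² = 5*4 = 20)
-748*c = -748*20 = -14960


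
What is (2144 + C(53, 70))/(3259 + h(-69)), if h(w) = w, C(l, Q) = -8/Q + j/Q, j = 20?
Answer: 37523/55825 ≈ 0.67215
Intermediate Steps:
C(l, Q) = 12/Q (C(l, Q) = -8/Q + 20/Q = 12/Q)
(2144 + C(53, 70))/(3259 + h(-69)) = (2144 + 12/70)/(3259 - 69) = (2144 + 12*(1/70))/3190 = (2144 + 6/35)*(1/3190) = (75046/35)*(1/3190) = 37523/55825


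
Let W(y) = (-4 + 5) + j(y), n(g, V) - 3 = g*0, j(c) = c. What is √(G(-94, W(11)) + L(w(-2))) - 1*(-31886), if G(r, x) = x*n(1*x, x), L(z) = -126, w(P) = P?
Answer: 31886 + 3*I*√10 ≈ 31886.0 + 9.4868*I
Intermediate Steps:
n(g, V) = 3 (n(g, V) = 3 + g*0 = 3 + 0 = 3)
W(y) = 1 + y (W(y) = (-4 + 5) + y = 1 + y)
G(r, x) = 3*x (G(r, x) = x*3 = 3*x)
√(G(-94, W(11)) + L(w(-2))) - 1*(-31886) = √(3*(1 + 11) - 126) - 1*(-31886) = √(3*12 - 126) + 31886 = √(36 - 126) + 31886 = √(-90) + 31886 = 3*I*√10 + 31886 = 31886 + 3*I*√10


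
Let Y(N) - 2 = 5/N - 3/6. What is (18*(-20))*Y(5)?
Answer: -900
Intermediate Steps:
Y(N) = 3/2 + 5/N (Y(N) = 2 + (5/N - 3/6) = 2 + (5/N - 3*⅙) = 2 + (5/N - ½) = 2 + (-½ + 5/N) = 3/2 + 5/N)
(18*(-20))*Y(5) = (18*(-20))*(3/2 + 5/5) = -360*(3/2 + 5*(⅕)) = -360*(3/2 + 1) = -360*5/2 = -900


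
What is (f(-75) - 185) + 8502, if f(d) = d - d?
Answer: 8317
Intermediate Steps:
f(d) = 0
(f(-75) - 185) + 8502 = (0 - 185) + 8502 = -185 + 8502 = 8317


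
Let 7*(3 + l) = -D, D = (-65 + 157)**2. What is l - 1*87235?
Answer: -619130/7 ≈ -88447.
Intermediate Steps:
D = 8464 (D = 92**2 = 8464)
l = -8485/7 (l = -3 + (-1*8464)/7 = -3 + (1/7)*(-8464) = -3 - 8464/7 = -8485/7 ≈ -1212.1)
l - 1*87235 = -8485/7 - 1*87235 = -8485/7 - 87235 = -619130/7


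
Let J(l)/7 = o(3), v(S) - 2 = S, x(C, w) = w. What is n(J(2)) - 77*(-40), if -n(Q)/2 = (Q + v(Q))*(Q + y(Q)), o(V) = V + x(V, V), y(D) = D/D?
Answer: -4316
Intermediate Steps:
v(S) = 2 + S
y(D) = 1
o(V) = 2*V (o(V) = V + V = 2*V)
J(l) = 42 (J(l) = 7*(2*3) = 7*6 = 42)
n(Q) = -2*(1 + Q)*(2 + 2*Q) (n(Q) = -2*(Q + (2 + Q))*(Q + 1) = -2*(2 + 2*Q)*(1 + Q) = -2*(1 + Q)*(2 + 2*Q))
n(J(2)) - 77*(-40) = (-4 - 8*42 - 4*42**2) - 77*(-40) = (-4 - 336 - 4*1764) + 3080 = (-4 - 336 - 7056) + 3080 = -7396 + 3080 = -4316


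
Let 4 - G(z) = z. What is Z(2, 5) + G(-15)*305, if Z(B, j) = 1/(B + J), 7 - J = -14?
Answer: 133286/23 ≈ 5795.0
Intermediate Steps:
J = 21 (J = 7 - 1*(-14) = 7 + 14 = 21)
Z(B, j) = 1/(21 + B) (Z(B, j) = 1/(B + 21) = 1/(21 + B))
G(z) = 4 - z
Z(2, 5) + G(-15)*305 = 1/(21 + 2) + (4 - 1*(-15))*305 = 1/23 + (4 + 15)*305 = 1/23 + 19*305 = 1/23 + 5795 = 133286/23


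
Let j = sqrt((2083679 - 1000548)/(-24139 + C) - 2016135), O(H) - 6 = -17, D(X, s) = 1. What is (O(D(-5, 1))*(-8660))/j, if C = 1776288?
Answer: -23815*I*sqrt(31579516377613646)/63081568589 ≈ -67.089*I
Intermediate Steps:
O(H) = -11 (O(H) = 6 - 17 = -11)
j = 2*I*sqrt(31579516377613646)/250307 (j = sqrt((2083679 - 1000548)/(-24139 + 1776288) - 2016135) = sqrt(1083131/1752149 - 2016135) = sqrt(1083131*(1/1752149) - 2016135) = sqrt(154733/250307 - 2016135) = sqrt(-504652548712/250307) = 2*I*sqrt(31579516377613646)/250307 ≈ 1419.9*I)
(O(D(-5, 1))*(-8660))/j = (-11*(-8660))/((2*I*sqrt(31579516377613646)/250307)) = 95260*(-I*sqrt(31579516377613646)/252326274356) = -23815*I*sqrt(31579516377613646)/63081568589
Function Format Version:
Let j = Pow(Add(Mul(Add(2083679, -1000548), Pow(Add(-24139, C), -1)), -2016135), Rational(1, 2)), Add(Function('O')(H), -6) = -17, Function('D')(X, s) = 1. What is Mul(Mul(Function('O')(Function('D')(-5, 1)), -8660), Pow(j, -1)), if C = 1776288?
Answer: Mul(Rational(-23815, 63081568589), I, Pow(31579516377613646, Rational(1, 2))) ≈ Mul(-67.089, I)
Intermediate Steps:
Function('O')(H) = -11 (Function('O')(H) = Add(6, -17) = -11)
j = Mul(Rational(2, 250307), I, Pow(31579516377613646, Rational(1, 2))) (j = Pow(Add(Mul(Add(2083679, -1000548), Pow(Add(-24139, 1776288), -1)), -2016135), Rational(1, 2)) = Pow(Add(Mul(1083131, Pow(1752149, -1)), -2016135), Rational(1, 2)) = Pow(Add(Mul(1083131, Rational(1, 1752149)), -2016135), Rational(1, 2)) = Pow(Add(Rational(154733, 250307), -2016135), Rational(1, 2)) = Pow(Rational(-504652548712, 250307), Rational(1, 2)) = Mul(Rational(2, 250307), I, Pow(31579516377613646, Rational(1, 2))) ≈ Mul(1419.9, I))
Mul(Mul(Function('O')(Function('D')(-5, 1)), -8660), Pow(j, -1)) = Mul(Mul(-11, -8660), Pow(Mul(Rational(2, 250307), I, Pow(31579516377613646, Rational(1, 2))), -1)) = Mul(95260, Mul(Rational(-1, 252326274356), I, Pow(31579516377613646, Rational(1, 2)))) = Mul(Rational(-23815, 63081568589), I, Pow(31579516377613646, Rational(1, 2)))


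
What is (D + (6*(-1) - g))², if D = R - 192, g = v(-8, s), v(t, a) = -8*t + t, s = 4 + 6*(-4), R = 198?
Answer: 3136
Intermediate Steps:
s = -20 (s = 4 - 24 = -20)
v(t, a) = -7*t
g = 56 (g = -7*(-8) = 56)
D = 6 (D = 198 - 192 = 6)
(D + (6*(-1) - g))² = (6 + (6*(-1) - 1*56))² = (6 + (-6 - 56))² = (6 - 62)² = (-56)² = 3136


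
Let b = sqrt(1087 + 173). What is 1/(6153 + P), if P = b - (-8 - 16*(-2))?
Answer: 681/4173709 - 2*sqrt(35)/12521127 ≈ 0.00016222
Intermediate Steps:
b = 6*sqrt(35) (b = sqrt(1260) = 6*sqrt(35) ≈ 35.496)
P = -24 + 6*sqrt(35) (P = 6*sqrt(35) - (-8 - 16*(-2)) = 6*sqrt(35) - (-8 + 32) = 6*sqrt(35) - 1*24 = 6*sqrt(35) - 24 = -24 + 6*sqrt(35) ≈ 11.496)
1/(6153 + P) = 1/(6153 + (-24 + 6*sqrt(35))) = 1/(6129 + 6*sqrt(35))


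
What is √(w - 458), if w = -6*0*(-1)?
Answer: I*√458 ≈ 21.401*I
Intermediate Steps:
w = 0 (w = 0*(-1) = 0)
√(w - 458) = √(0 - 458) = √(-458) = I*√458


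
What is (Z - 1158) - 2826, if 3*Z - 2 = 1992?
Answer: -9958/3 ≈ -3319.3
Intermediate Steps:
Z = 1994/3 (Z = ⅔ + (⅓)*1992 = ⅔ + 664 = 1994/3 ≈ 664.67)
(Z - 1158) - 2826 = (1994/3 - 1158) - 2826 = -1480/3 - 2826 = -9958/3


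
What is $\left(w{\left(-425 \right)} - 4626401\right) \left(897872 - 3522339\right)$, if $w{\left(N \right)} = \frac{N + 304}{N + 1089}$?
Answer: $\frac{8062179921729795}{664} \approx 1.2142 \cdot 10^{13}$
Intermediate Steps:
$w{\left(N \right)} = \frac{304 + N}{1089 + N}$
$\left(w{\left(-425 \right)} - 4626401\right) \left(897872 - 3522339\right) = \left(\frac{304 - 425}{1089 - 425} - 4626401\right) \left(897872 - 3522339\right) = \left(\frac{1}{664} \left(-121\right) - 4626401\right) \left(-2624467\right) = \left(- \frac{121}{664} - 4626401\right) \left(-2624467\right) = \left(- \frac{3071930385}{664}\right) \left(-2624467\right) = \frac{8062179921729795}{664}$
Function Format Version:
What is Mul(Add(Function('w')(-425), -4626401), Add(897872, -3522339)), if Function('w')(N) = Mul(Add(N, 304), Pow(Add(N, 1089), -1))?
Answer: Rational(8062179921729795, 664) ≈ 1.2142e+13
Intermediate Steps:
Function('w')(N) = Mul(Pow(Add(1089, N), -1), Add(304, N)) (Function('w')(N) = Mul(Add(304, N), Pow(Add(1089, N), -1)) = Mul(Pow(Add(1089, N), -1), Add(304, N)))
Mul(Add(Function('w')(-425), -4626401), Add(897872, -3522339)) = Mul(Add(Mul(Pow(Add(1089, -425), -1), Add(304, -425)), -4626401), Add(897872, -3522339)) = Mul(Add(Mul(Pow(664, -1), -121), -4626401), -2624467) = Mul(Add(Mul(Rational(1, 664), -121), -4626401), -2624467) = Mul(Add(Rational(-121, 664), -4626401), -2624467) = Mul(Rational(-3071930385, 664), -2624467) = Rational(8062179921729795, 664)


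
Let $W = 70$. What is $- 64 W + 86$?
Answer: $-4394$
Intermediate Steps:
$- 64 W + 86 = \left(-64\right) 70 + 86 = -4480 + 86 = -4394$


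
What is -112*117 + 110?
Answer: -12994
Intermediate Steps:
-112*117 + 110 = -13104 + 110 = -12994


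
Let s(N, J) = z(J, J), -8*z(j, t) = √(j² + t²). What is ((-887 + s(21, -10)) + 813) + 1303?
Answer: 1229 - 5*√2/4 ≈ 1227.2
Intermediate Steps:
z(j, t) = -√(j² + t²)/8
s(N, J) = -√2*√(J²)/8 (s(N, J) = -√(J² + J²)/8 = -√2*√(J²)/8)
((-887 + s(21, -10)) + 813) + 1303 = ((-887 - √2*√((-10)²)/8) + 813) + 1303 = ((-887 - √2*√100/8) + 813) + 1303 = ((-887 - ⅛*√2*10) + 813) + 1303 = ((-887 - 5*√2/4) + 813) + 1303 = (-74 - 5*√2/4) + 1303 = 1229 - 5*√2/4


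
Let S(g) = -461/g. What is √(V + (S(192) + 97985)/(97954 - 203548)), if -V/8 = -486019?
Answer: √2774607706502689126/844752 ≈ 1971.8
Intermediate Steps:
V = 3888152 (V = -8*(-486019) = 3888152)
√(V + (S(192) + 97985)/(97954 - 203548)) = √(3888152 + (-461/192 + 97985)/(97954 - 203548)) = √(3888152 + (-461*1/192 + 97985)/(-105594)) = √(3888152 + (-461/192 + 97985)*(-1/105594)) = √(3888152 + (18812659/192)*(-1/105594)) = √(3888152 - 18812659/20274048) = √(78828561466637/20274048) = √2774607706502689126/844752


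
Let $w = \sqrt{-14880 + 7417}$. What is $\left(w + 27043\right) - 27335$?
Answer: $-292 + i \sqrt{7463} \approx -292.0 + 86.389 i$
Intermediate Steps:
$w = i \sqrt{7463}$ ($w = \sqrt{-7463} = i \sqrt{7463} \approx 86.389 i$)
$\left(w + 27043\right) - 27335 = \left(i \sqrt{7463} + 27043\right) - 27335 = \left(27043 + i \sqrt{7463}\right) - 27335 = -292 + i \sqrt{7463}$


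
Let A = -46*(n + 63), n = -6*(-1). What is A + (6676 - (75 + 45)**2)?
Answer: -10898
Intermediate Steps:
n = 6
A = -3174 (A = -46*(6 + 63) = -46*69 = -3174)
A + (6676 - (75 + 45)**2) = -3174 + (6676 - (75 + 45)**2) = -3174 + (6676 - 1*120**2) = -3174 + (6676 - 1*14400) = -3174 + (6676 - 14400) = -3174 - 7724 = -10898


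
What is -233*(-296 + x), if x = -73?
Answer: 85977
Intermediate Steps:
-233*(-296 + x) = -233*(-296 - 73) = -233*(-369) = 85977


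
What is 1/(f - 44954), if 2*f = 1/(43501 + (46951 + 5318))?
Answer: -191540/8610489159 ≈ -2.2245e-5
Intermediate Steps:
f = 1/191540 (f = 1/(2*(43501 + (46951 + 5318))) = 1/(2*(43501 + 52269)) = (1/2)/95770 = (1/2)*(1/95770) = 1/191540 ≈ 5.2208e-6)
1/(f - 44954) = 1/(1/191540 - 44954) = 1/(-8610489159/191540) = -191540/8610489159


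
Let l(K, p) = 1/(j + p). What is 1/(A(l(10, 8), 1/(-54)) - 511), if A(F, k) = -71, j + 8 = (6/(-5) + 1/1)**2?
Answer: -1/582 ≈ -0.0017182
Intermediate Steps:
j = -199/25 (j = -8 + (6/(-5) + 1/1)**2 = -8 + (6*(-1/5) + 1*1)**2 = -8 + (-6/5 + 1)**2 = -8 + (-1/5)**2 = -8 + 1/25 = -199/25 ≈ -7.9600)
l(K, p) = 1/(-199/25 + p)
1/(A(l(10, 8), 1/(-54)) - 511) = 1/(-71 - 511) = 1/(-582) = -1/582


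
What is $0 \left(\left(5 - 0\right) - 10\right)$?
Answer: $0$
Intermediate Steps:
$0 \left(\left(5 - 0\right) - 10\right) = 0 \left(\left(5 + 0\right) - 10\right) = 0 \left(5 - 10\right) = 0 \left(-5\right) = 0$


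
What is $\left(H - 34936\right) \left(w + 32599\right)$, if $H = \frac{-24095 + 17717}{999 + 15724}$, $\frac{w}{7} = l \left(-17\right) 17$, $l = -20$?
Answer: $- \frac{6097724423322}{2389} \approx -2.5524 \cdot 10^{9}$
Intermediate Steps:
$w = 40460$ ($w = 7 \left(-20\right) \left(-17\right) 17 = 7 \cdot 340 \cdot 17 = 7 \cdot 5780 = 40460$)
$H = - \frac{6378}{16723} \approx -0.38139$
$\left(H - 34936\right) \left(w + 32599\right) = \left(- \frac{6378}{16723} - 34936\right) \left(40460 + 32599\right) = \left(- \frac{584241106}{16723}\right) 73059 = - \frac{6097724423322}{2389}$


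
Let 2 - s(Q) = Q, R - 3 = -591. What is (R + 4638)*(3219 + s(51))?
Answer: 12838500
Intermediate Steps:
R = -588 (R = 3 - 591 = -588)
s(Q) = 2 - Q
(R + 4638)*(3219 + s(51)) = (-588 + 4638)*(3219 + (2 - 1*51)) = 4050*(3219 + (2 - 51)) = 4050*(3219 - 49) = 4050*3170 = 12838500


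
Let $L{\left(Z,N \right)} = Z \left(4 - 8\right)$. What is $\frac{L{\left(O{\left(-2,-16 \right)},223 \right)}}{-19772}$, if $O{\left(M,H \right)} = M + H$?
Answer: $- \frac{18}{4943} \approx -0.0036415$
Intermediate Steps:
$O{\left(M,H \right)} = H + M$
$L{\left(Z,N \right)} = - 4 Z$ ($L{\left(Z,N \right)} = Z \left(-4\right) = - 4 Z$)
$\frac{L{\left(O{\left(-2,-16 \right)},223 \right)}}{-19772} = \frac{\left(-4\right) \left(-16 - 2\right)}{-19772} = \left(-4\right) \left(-18\right) \left(- \frac{1}{19772}\right) = 72 \left(- \frac{1}{19772}\right) = - \frac{18}{4943}$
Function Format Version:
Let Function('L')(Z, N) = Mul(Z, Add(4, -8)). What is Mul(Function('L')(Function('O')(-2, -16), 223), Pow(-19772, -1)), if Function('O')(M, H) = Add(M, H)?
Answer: Rational(-18, 4943) ≈ -0.0036415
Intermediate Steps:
Function('O')(M, H) = Add(H, M)
Function('L')(Z, N) = Mul(-4, Z) (Function('L')(Z, N) = Mul(Z, -4) = Mul(-4, Z))
Mul(Function('L')(Function('O')(-2, -16), 223), Pow(-19772, -1)) = Mul(Mul(-4, Add(-16, -2)), Pow(-19772, -1)) = Mul(Mul(-4, -18), Rational(-1, 19772)) = Mul(72, Rational(-1, 19772)) = Rational(-18, 4943)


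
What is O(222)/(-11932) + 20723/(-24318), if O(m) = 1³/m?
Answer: -9148876985/10736007912 ≈ -0.85217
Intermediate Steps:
O(m) = 1/m
O(222)/(-11932) + 20723/(-24318) = 1/(222*(-11932)) + 20723/(-24318) = (1/222)*(-1/11932) + 20723*(-1/24318) = -1/2648904 - 20723/24318 = -9148876985/10736007912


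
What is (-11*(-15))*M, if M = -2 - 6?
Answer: -1320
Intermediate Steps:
M = -8
(-11*(-15))*M = -11*(-15)*(-8) = 165*(-8) = -1320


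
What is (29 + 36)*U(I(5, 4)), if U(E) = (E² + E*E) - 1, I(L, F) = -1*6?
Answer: 4615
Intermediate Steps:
I(L, F) = -6
U(E) = -1 + 2*E² (U(E) = (E² + E²) - 1 = 2*E² - 1 = -1 + 2*E²)
(29 + 36)*U(I(5, 4)) = (29 + 36)*(-1 + 2*(-6)²) = 65*(-1 + 2*36) = 65*(-1 + 72) = 65*71 = 4615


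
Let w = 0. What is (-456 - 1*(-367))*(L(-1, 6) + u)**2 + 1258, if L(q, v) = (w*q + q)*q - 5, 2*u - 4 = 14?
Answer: -967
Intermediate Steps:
u = 9 (u = 2 + (1/2)*14 = 2 + 7 = 9)
L(q, v) = -5 + q**2 (L(q, v) = (0*q + q)*q - 5 = (0 + q)*q - 5 = q*q - 5 = q**2 - 5 = -5 + q**2)
(-456 - 1*(-367))*(L(-1, 6) + u)**2 + 1258 = (-456 - 1*(-367))*((-5 + (-1)**2) + 9)**2 + 1258 = (-456 + 367)*((-5 + 1) + 9)**2 + 1258 = -89*(-4 + 9)**2 + 1258 = -89*5**2 + 1258 = -89*25 + 1258 = -2225 + 1258 = -967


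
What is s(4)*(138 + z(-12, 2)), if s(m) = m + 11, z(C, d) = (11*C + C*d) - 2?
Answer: -300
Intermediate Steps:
z(C, d) = -2 + 11*C + C*d
s(m) = 11 + m
s(4)*(138 + z(-12, 2)) = (11 + 4)*(138 + (-2 + 11*(-12) - 12*2)) = 15*(138 + (-2 - 132 - 24)) = 15*(138 - 158) = 15*(-20) = -300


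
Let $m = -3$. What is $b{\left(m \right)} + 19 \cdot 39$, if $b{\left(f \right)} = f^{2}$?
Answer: $750$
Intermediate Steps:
$b{\left(m \right)} + 19 \cdot 39 = \left(-3\right)^{2} + 19 \cdot 39 = 9 + 741 = 750$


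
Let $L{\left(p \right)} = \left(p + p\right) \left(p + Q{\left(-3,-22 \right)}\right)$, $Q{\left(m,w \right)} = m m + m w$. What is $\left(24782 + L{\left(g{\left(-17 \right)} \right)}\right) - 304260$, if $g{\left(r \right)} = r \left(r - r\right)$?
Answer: $-279478$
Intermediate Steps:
$g{\left(r \right)} = 0$ ($g{\left(r \right)} = r 0 = 0$)
$Q{\left(m,w \right)} = m^{2} + m w$
$L{\left(p \right)} = 2 p \left(75 + p\right)$ ($L{\left(p \right)} = \left(p + p\right) \left(p - 3 \left(-3 - 22\right)\right) = 2 p \left(p - -75\right) = 2 p \left(p + 75\right) = 2 p \left(75 + p\right)$)
$\left(24782 + L{\left(g{\left(-17 \right)} \right)}\right) - 304260 = \left(24782 + 2 \cdot 0 \left(75 + 0\right)\right) - 304260 = \left(24782 + 2 \cdot 0 \cdot 75\right) - 304260 = \left(24782 + 0\right) - 304260 = 24782 - 304260 = -279478$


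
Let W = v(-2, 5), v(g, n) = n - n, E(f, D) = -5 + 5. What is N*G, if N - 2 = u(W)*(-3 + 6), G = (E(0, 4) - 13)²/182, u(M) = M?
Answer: 13/7 ≈ 1.8571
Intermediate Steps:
E(f, D) = 0
v(g, n) = 0
W = 0
G = 13/14 (G = (0 - 13)²/182 = (-13)²*(1/182) = 169*(1/182) = 13/14 ≈ 0.92857)
N = 2 (N = 2 + 0*(-3 + 6) = 2 + 0*3 = 2 + 0 = 2)
N*G = 2*(13/14) = 13/7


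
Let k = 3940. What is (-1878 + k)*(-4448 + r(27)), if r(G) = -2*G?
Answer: -9283124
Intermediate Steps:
(-1878 + k)*(-4448 + r(27)) = (-1878 + 3940)*(-4448 - 2*27) = 2062*(-4448 - 54) = 2062*(-4502) = -9283124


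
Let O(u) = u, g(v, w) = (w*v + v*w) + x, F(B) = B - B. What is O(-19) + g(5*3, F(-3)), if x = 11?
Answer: -8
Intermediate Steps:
F(B) = 0
g(v, w) = 11 + 2*v*w (g(v, w) = (w*v + v*w) + 11 = (v*w + v*w) + 11 = 2*v*w + 11 = 11 + 2*v*w)
O(-19) + g(5*3, F(-3)) = -19 + (11 + 2*(5*3)*0) = -19 + (11 + 2*15*0) = -19 + (11 + 0) = -19 + 11 = -8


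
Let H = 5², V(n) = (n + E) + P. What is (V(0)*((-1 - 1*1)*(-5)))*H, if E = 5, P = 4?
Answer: 2250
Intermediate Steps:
V(n) = 9 + n (V(n) = (n + 5) + 4 = (5 + n) + 4 = 9 + n)
H = 25
(V(0)*((-1 - 1*1)*(-5)))*H = ((9 + 0)*((-1 - 1*1)*(-5)))*25 = (9*((-1 - 1)*(-5)))*25 = (9*(-2*(-5)))*25 = (9*10)*25 = 90*25 = 2250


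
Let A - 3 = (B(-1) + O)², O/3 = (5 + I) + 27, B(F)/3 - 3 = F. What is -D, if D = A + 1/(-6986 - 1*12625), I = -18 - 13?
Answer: -1647323/19611 ≈ -84.000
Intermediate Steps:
B(F) = 9 + 3*F
I = -31
O = 3 (O = 3*((5 - 31) + 27) = 3*(-26 + 27) = 3*1 = 3)
A = 84 (A = 3 + ((9 + 3*(-1)) + 3)² = 3 + ((9 - 3) + 3)² = 3 + (6 + 3)² = 3 + 9² = 3 + 81 = 84)
D = 1647323/19611 (D = 84 + 1/(-6986 - 1*12625) = 84 + 1/(-6986 - 12625) = 84 + 1/(-19611) = 84 - 1/19611 = 1647323/19611 ≈ 84.000)
-D = -1*1647323/19611 = -1647323/19611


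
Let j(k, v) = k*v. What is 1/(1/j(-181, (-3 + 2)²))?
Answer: -181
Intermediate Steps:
1/(1/j(-181, (-3 + 2)²)) = 1/(1/(-181*(-3 + 2)²)) = 1/(1/(-181*(-1)²)) = 1/(1/(-181*1)) = 1/(1/(-181)) = 1/(-1/181) = -181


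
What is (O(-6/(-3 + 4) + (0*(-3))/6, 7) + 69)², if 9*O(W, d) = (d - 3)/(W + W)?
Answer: 3467044/729 ≈ 4755.9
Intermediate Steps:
O(W, d) = (-3 + d)/(18*W) (O(W, d) = ((d - 3)/(W + W))/9 = ((-3 + d)/((2*W)))/9 = ((-3 + d)*(1/(2*W)))/9 = ((-3 + d)/(2*W))/9 = (-3 + d)/(18*W))
(O(-6/(-3 + 4) + (0*(-3))/6, 7) + 69)² = ((-3 + 7)/(18*(-6/(-3 + 4) + (0*(-3))/6)) + 69)² = ((1/18)*4/(-6/1 + 0*(⅙)) + 69)² = ((1/18)*4/(-6*1 + 0) + 69)² = ((1/18)*4/(-6 + 0) + 69)² = ((1/18)*4/(-6) + 69)² = ((1/18)*(-⅙)*4 + 69)² = (-1/27 + 69)² = (1862/27)² = 3467044/729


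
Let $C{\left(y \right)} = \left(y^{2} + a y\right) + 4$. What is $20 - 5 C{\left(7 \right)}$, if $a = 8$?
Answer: $-525$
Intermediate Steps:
$C{\left(y \right)} = 4 + y^{2} + 8 y$ ($C{\left(y \right)} = \left(y^{2} + 8 y\right) + 4 = 4 + y^{2} + 8 y$)
$20 - 5 C{\left(7 \right)} = 20 - 5 \left(4 + 7^{2} + 8 \cdot 7\right) = 20 - 5 \left(4 + 49 + 56\right) = 20 - 545 = -525$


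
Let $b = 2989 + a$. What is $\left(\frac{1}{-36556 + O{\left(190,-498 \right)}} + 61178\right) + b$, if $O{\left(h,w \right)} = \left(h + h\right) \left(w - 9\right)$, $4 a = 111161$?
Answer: $\frac{21078073015}{229216} \approx 91957.0$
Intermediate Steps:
$a = \frac{111161}{4}$ ($a = \frac{1}{4} \cdot 111161 = \frac{111161}{4} \approx 27790.0$)
$O{\left(h,w \right)} = 2 h \left(-9 + w\right)$
$b = \frac{123117}{4}$ ($b = 2989 + \frac{111161}{4} = \frac{123117}{4} \approx 30779.0$)
$\left(\frac{1}{-36556 + O{\left(190,-498 \right)}} + 61178\right) + b = \left(\frac{1}{-36556 + 2 \cdot 190 \left(-9 - 498\right)} + 61178\right) + \frac{123117}{4} = \left(\frac{1}{-36556 + 2 \cdot 190 \left(-507\right)} + 61178\right) + \frac{123117}{4} = \left(\frac{1}{-36556 - 192660} + 61178\right) + \frac{123117}{4} = \left(\frac{1}{-229216} + 61178\right) + \frac{123117}{4} = \left(- \frac{1}{229216} + 61178\right) + \frac{123117}{4} = \frac{14022976447}{229216} + \frac{123117}{4} = \frac{21078073015}{229216}$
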